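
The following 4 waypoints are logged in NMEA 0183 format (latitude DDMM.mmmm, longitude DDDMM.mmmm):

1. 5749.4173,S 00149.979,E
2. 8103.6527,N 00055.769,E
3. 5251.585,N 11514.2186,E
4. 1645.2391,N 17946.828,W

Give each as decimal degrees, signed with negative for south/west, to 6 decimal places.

1. -57.823622, 1.832983
2. 81.060878, 0.929483
3. 52.859750, 115.236977
4. 16.753985, -179.780467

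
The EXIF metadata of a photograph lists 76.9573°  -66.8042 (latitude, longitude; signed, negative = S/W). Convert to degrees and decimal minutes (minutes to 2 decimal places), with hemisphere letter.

φ: 76° + 0.957300 × 60 = 76° 57.4380′
Longitude is negative → W; |value| = 66.804200
Longitude: fractional part 0.804200 → 48.2520 minutes

76° 57.44′ N, 66° 48.25′ W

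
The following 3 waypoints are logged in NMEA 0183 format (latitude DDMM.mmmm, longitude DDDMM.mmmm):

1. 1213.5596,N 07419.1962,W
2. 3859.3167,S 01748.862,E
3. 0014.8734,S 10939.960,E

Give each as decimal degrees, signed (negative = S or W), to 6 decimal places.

1. 12.225993, -74.319937
2. -38.988612, 17.814367
3. -0.247890, 109.666000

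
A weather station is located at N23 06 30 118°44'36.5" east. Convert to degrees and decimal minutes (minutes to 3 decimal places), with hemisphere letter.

23° 6.500′ N, 118° 44.608′ E

Lat: seconds/60 = 0.50000; minutes = 6 + 0.50000 = 6.50000
Lon: seconds/60 = 0.60833; minutes = 44 + 0.60833 = 44.60833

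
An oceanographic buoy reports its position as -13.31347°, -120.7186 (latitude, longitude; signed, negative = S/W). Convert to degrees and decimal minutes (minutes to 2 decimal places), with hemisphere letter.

Latitude is negative → S; |value| = 13.313470
φ: fractional part 0.313470 → 18.8082 minutes
Longitude is negative → W; |value| = 120.718600
Lon: fractional part 0.718600 → 43.1160 minutes

13° 18.81′ S, 120° 43.12′ W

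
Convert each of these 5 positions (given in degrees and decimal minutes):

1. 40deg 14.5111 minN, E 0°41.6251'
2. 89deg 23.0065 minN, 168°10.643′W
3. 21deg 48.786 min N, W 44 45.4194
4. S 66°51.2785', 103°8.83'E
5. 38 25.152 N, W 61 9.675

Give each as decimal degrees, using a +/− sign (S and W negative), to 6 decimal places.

Point 1:
  Lat: 14.5111′ = 0.241852°; total 40.2418517
  N ⇒ keep positive
  λ: 0 + 41.6251/60 = 0.6937517
  E ⇒ keep positive
Point 2:
  φ: 23.0065′ = 0.383442°; total 89.3834417
  N ⇒ keep positive
  Longitude: 10.643′ = 0.177383°; total 168.1773833
  hemisphere W, so the sign is −
Point 3:
  Lat: 48.786′ = 0.813100°; total 21.8131000
  N → positive
  λ: 45.4194′ = 0.756990°; total 44.7569900
  W → negative
Point 4:
  φ: 66 + 51.2785/60 = 66.8546417
  S → negative
  λ: 103 + 8.83/60 = 103.1471667
  E → positive
Point 5:
  φ: 38 + 25.152/60 = 38.4192000
  N ⇒ keep positive
  Lon: 9.675′ = 0.161250°; total 61.1612500
  hemisphere W, so the sign is −

1. 40.241852, 0.693752
2. 89.383442, -168.177383
3. 21.813100, -44.756990
4. -66.854642, 103.147167
5. 38.419200, -61.161250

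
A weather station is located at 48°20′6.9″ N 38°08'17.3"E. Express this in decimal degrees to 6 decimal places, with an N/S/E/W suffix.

φ: 20′ + 6.9″ = 20.11500′; 48 + 20.11500/60 = 48.3352500
Longitude: 38° + 8/60 + 17.3/3600 = 38 + 0.133333 + 0.004806 = 38.1381389

48.335250° N, 38.138139° E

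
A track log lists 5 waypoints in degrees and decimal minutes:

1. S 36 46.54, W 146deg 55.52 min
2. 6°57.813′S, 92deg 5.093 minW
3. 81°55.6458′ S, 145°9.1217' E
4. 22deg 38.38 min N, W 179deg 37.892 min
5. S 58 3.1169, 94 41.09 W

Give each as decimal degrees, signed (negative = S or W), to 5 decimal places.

1. -36.77567, -146.92533
2. -6.96355, -92.08488
3. -81.92743, 145.15203
4. 22.63967, -179.63153
5. -58.05195, -94.68483

Point 1:
  Lat: 36 + 46.54/60 = 36.775667
  hemisphere S, so the sign is −
  λ: 55.52′ = 0.925333°; total 146.925333
  W ⇒ negate
Point 2:
  Lat: 57.813′ = 0.963550°; total 6.963550
  hemisphere S, so the sign is −
  Lon: 5.093′ = 0.084883°; total 92.084883
  W ⇒ negate
Point 3:
  Latitude: 81 + 55.6458/60 = 81.927430
  S → negative
  λ: 9.1217′ = 0.152028°; total 145.152028
  E → positive
Point 4:
  φ: 38.38′ = 0.639667°; total 22.639667
  N ⇒ keep positive
  Longitude: 179 + 37.892/60 = 179.631533
  W → negative
Point 5:
  φ: 58 + 3.1169/60 = 58.051948
  hemisphere S, so the sign is −
  Lon: 41.09′ = 0.684833°; total 94.684833
  hemisphere W, so the sign is −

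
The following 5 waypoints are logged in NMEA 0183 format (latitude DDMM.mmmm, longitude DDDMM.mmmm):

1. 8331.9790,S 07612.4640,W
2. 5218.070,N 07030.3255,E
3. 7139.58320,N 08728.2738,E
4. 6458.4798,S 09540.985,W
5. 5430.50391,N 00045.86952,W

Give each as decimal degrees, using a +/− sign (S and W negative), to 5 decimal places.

Point 1:
  Latitude: degrees = first 2 digits = 83, minutes = 31.979; 83 + 31.979/60 = 83.532983
  S ⇒ negate
  Longitude: degrees = first 3 digits = 76, minutes = 12.464; 76 + 12.464/60 = 76.207733
  W → negative
Point 2:
  φ: degrees = first 2 digits = 52, minutes = 18.07; 52 + 18.07/60 = 52.301167
  N → positive
  Longitude: split at 3 digits → 070° and 30.3255′; 70 + 30.3255/60 = 70.505425
  E ⇒ keep positive
Point 3:
  Lat: degrees = first 2 digits = 71, minutes = 39.5832; 71 + 39.5832/60 = 71.659720
  N → positive
  Lon: split at 3 digits → 087° and 28.2738′; 87 + 28.2738/60 = 87.471230
  E → positive
Point 4:
  Lat: degrees = first 2 digits = 64, minutes = 58.4798; 64 + 58.4798/60 = 64.974663
  hemisphere S, so the sign is −
  Longitude: split at 3 digits → 095° and 40.985′; 95 + 40.985/60 = 95.683083
  W → negative
Point 5:
  Latitude: degrees = first 2 digits = 54, minutes = 30.50391; 54 + 30.50391/60 = 54.508399
  N → positive
  Lon: split at 3 digits → 000° and 45.86952′; 0 + 45.86952/60 = 0.764492
  W → negative

1. -83.53298, -76.20773
2. 52.30117, 70.50543
3. 71.65972, 87.47123
4. -64.97466, -95.68308
5. 54.50840, -0.76449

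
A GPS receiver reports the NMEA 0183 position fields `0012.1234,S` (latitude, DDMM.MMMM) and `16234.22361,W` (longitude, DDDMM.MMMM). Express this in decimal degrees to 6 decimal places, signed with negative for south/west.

-0.202057, -162.570394

Lat: split at 2 digits → 00° and 12.1234′; 0 + 12.1234/60 = 0.2020567
S ⇒ negate
λ: degrees = first 3 digits = 162, minutes = 34.22361; 162 + 34.22361/60 = 162.5703935
W ⇒ negate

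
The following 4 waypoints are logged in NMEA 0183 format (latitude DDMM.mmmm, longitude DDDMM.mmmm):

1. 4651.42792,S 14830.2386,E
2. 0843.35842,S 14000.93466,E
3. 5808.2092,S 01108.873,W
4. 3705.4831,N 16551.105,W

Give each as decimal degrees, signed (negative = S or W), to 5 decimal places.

Point 1:
  φ: degrees = first 2 digits = 46, minutes = 51.42792; 46 + 51.42792/60 = 46.857132
  hemisphere S, so the sign is −
  Lon: split at 3 digits → 148° and 30.2386′; 148 + 30.2386/60 = 148.503977
  E → positive
Point 2:
  Latitude: split at 2 digits → 08° and 43.35842′; 8 + 43.35842/60 = 8.722640
  hemisphere S, so the sign is −
  λ: split at 3 digits → 140° and 0.93466′; 140 + 0.93466/60 = 140.015578
  E → positive
Point 3:
  φ: split at 2 digits → 58° and 8.2092′; 58 + 8.2092/60 = 58.136820
  S ⇒ negate
  λ: split at 3 digits → 011° and 8.873′; 11 + 8.873/60 = 11.147883
  hemisphere W, so the sign is −
Point 4:
  φ: degrees = first 2 digits = 37, minutes = 5.4831; 37 + 5.4831/60 = 37.091385
  N → positive
  Lon: degrees = first 3 digits = 165, minutes = 51.105; 165 + 51.105/60 = 165.851750
  W ⇒ negate

1. -46.85713, 148.50398
2. -8.72264, 140.01558
3. -58.13682, -11.14788
4. 37.09139, -165.85175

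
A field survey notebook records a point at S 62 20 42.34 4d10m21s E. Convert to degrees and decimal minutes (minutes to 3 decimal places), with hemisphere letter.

62° 20.706′ S, 4° 10.350′ E

Latitude: seconds/60 = 0.70567; minutes = 20 + 0.70567 = 20.70567
Lon: seconds/60 = 0.35000; minutes = 10 + 0.35000 = 10.35000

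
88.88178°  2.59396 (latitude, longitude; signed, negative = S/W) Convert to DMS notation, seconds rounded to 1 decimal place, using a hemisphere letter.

88°52′54.4″ N, 2°35′38.3″ E

φ: 0.881780° → 52.90680′; 0.90680 × 60 = 54.408″
Longitude: 0.593960 × 60 = 35.63760′ → 35′, remainder × 60 = 38.256″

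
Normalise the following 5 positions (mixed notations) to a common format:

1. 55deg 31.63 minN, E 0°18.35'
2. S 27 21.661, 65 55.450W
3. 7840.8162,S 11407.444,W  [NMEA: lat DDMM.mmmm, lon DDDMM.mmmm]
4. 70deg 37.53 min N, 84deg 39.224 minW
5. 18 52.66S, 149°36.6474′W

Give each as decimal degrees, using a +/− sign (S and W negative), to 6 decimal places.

1. 55.527167, 0.305833
2. -27.361017, -65.924167
3. -78.680270, -114.124067
4. 70.625500, -84.653733
5. -18.877667, -149.610790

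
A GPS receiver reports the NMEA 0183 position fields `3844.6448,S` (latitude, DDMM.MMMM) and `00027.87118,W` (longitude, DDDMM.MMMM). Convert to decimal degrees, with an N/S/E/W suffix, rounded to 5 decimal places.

Latitude: split at 2 digits → 38° and 44.6448′; 38 + 44.6448/60 = 38.744080
λ: degrees = first 3 digits = 0, minutes = 27.87118; 0 + 27.87118/60 = 0.464520

38.74408° S, 0.46452° W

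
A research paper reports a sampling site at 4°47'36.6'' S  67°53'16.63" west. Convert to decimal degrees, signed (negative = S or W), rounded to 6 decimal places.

φ: 47′ + 36.6″ = 47.61000′; 4 + 47.61000/60 = 4.7935000
hemisphere S, so the sign is −
Longitude: 67° + 53/60 + 16.63/3600 = 67 + 0.883333 + 0.004619 = 67.8879528
W → negative

-4.793500, -67.887953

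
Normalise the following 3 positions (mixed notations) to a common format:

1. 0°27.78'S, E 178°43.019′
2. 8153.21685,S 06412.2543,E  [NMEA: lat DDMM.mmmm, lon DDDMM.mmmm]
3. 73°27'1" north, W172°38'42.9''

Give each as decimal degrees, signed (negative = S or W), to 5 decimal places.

1. -0.46300, 178.71698
2. -81.88695, 64.20424
3. 73.45028, -172.64525

Point 1:
  Lat: 27.78′ = 0.463000°; total 0.463000
  S ⇒ negate
  Lon: 43.019′ = 0.716983°; total 178.716983
  E ⇒ keep positive
Point 2:
  Latitude: degrees = first 2 digits = 81, minutes = 53.21685; 81 + 53.21685/60 = 81.886948
  S → negative
  Longitude: split at 3 digits → 064° and 12.2543′; 64 + 12.2543/60 = 64.204238
  E ⇒ keep positive
Point 3:
  φ: 73 + 27/60 + 1/3600 = 73.450278
  N → positive
  Longitude: 172 + 38/60 + 42.9/3600 = 172.645250
  W ⇒ negate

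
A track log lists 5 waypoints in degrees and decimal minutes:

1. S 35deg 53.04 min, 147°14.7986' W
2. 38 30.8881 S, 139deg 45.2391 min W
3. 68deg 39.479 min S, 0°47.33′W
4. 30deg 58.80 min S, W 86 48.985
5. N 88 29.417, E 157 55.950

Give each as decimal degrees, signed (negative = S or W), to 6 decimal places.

Point 1:
  φ: 53.04′ = 0.884000°; total 35.8840000
  S → negative
  Longitude: 147 + 14.7986/60 = 147.2466433
  W ⇒ negate
Point 2:
  Lat: 30.8881′ = 0.514802°; total 38.5148017
  S → negative
  λ: 45.2391′ = 0.753985°; total 139.7539850
  W → negative
Point 3:
  Latitude: 68 + 39.479/60 = 68.6579833
  S ⇒ negate
  Lon: 47.33′ = 0.788833°; total 0.7888333
  hemisphere W, so the sign is −
Point 4:
  Latitude: 58.8′ = 0.980000°; total 30.9800000
  S ⇒ negate
  λ: 86 + 48.985/60 = 86.8164167
  W → negative
Point 5:
  Lat: 29.417′ = 0.490283°; total 88.4902833
  N ⇒ keep positive
  Lon: 55.95′ = 0.932500°; total 157.9325000
  E ⇒ keep positive

1. -35.884000, -147.246643
2. -38.514802, -139.753985
3. -68.657983, -0.788833
4. -30.980000, -86.816417
5. 88.490283, 157.932500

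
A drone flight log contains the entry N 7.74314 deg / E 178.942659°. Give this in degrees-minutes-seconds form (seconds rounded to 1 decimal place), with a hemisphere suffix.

Lat: 0.743140 × 60 = 44.58840′ → 44′, remainder × 60 = 35.304″
λ: whole degrees 178; 56.55954′ → 56′ and 33.572″

7°44′35.3″ N, 178°56′33.6″ E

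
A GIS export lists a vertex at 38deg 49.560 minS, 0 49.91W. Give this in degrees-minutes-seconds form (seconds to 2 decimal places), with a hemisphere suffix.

38°49′33.60″ S, 0°49′54.60″ W

φ: 49.56000′ → 49′ and 0.56000 × 60 = 33.6000″
Lon: fractional minutes 0.91000 × 60 = 54.6000″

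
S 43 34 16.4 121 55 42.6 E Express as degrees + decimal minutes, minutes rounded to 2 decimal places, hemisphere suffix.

43° 34.27′ S, 121° 55.71′ E

φ: seconds/60 = 0.27333; minutes = 34 + 0.27333 = 34.2733
Lon: seconds/60 = 0.71000; minutes = 55 + 0.71000 = 55.7100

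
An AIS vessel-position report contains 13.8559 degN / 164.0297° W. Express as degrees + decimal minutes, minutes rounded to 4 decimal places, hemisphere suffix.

13° 51.3540′ N, 164° 1.7820′ W

φ: minutes = (13.855900 − 13) × 60 = 51.354000
λ: 164° + 0.029700 × 60 = 164° 1.782000′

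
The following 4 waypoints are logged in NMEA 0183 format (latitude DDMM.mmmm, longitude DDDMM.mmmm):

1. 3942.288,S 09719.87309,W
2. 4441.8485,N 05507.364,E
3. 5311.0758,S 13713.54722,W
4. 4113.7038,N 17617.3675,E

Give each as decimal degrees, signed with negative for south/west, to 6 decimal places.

Point 1:
  φ: split at 2 digits → 39° and 42.288′; 39 + 42.288/60 = 39.7048000
  hemisphere S, so the sign is −
  λ: split at 3 digits → 097° and 19.87309′; 97 + 19.87309/60 = 97.3312182
  W ⇒ negate
Point 2:
  Latitude: degrees = first 2 digits = 44, minutes = 41.8485; 44 + 41.8485/60 = 44.6974750
  N → positive
  Lon: degrees = first 3 digits = 55, minutes = 7.364; 55 + 7.364/60 = 55.1227333
  E → positive
Point 3:
  Latitude: split at 2 digits → 53° and 11.0758′; 53 + 11.0758/60 = 53.1845967
  S ⇒ negate
  Longitude: degrees = first 3 digits = 137, minutes = 13.54722; 137 + 13.54722/60 = 137.2257870
  hemisphere W, so the sign is −
Point 4:
  Lat: split at 2 digits → 41° and 13.7038′; 41 + 13.7038/60 = 41.2283967
  N ⇒ keep positive
  Lon: split at 3 digits → 176° and 17.3675′; 176 + 17.3675/60 = 176.2894583
  E ⇒ keep positive

1. -39.704800, -97.331218
2. 44.697475, 55.122733
3. -53.184597, -137.225787
4. 41.228397, 176.289458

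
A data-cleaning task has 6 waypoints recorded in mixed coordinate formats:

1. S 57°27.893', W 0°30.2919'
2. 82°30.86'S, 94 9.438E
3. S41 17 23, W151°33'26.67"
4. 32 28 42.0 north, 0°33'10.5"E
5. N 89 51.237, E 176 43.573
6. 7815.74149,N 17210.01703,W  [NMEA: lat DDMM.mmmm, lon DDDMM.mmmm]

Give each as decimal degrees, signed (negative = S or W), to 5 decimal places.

Point 1:
  Lat: 27.893′ = 0.464883°; total 57.464883
  S ⇒ negate
  Lon: 0 + 30.2919/60 = 0.504865
  W → negative
Point 2:
  Lat: 82 + 30.86/60 = 82.514333
  S → negative
  λ: 94 + 9.438/60 = 94.157300
  E → positive
Point 3:
  φ: 41 + 17/60 + 23/3600 = 41.289722
  S → negative
  λ: 33′ + 26.67″ = 33.44450′; 151 + 33.44450/60 = 151.557408
  hemisphere W, so the sign is −
Point 4:
  Lat: 32° + 28/60 + 42/3600 = 32 + 0.466667 + 0.011667 = 32.478333
  N → positive
  Lon: 0 + 33/60 + 10.5/3600 = 0.552917
  E ⇒ keep positive
Point 5:
  φ: 51.237′ = 0.853950°; total 89.853950
  N → positive
  Longitude: 43.573′ = 0.726217°; total 176.726217
  E → positive
Point 6:
  Latitude: split at 2 digits → 78° and 15.74149′; 78 + 15.74149/60 = 78.262358
  N ⇒ keep positive
  Lon: split at 3 digits → 172° and 10.01703′; 172 + 10.01703/60 = 172.166951
  W ⇒ negate

1. -57.46488, -0.50487
2. -82.51433, 94.15730
3. -41.28972, -151.55741
4. 32.47833, 0.55292
5. 89.85395, 176.72622
6. 78.26236, -172.16695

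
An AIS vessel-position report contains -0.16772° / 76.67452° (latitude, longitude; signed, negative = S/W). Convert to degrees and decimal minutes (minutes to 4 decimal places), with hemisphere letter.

Latitude is negative → S; |value| = 0.167720
Lat: 0° + 0.167720 × 60 = 0° 10.063200′
λ: 76° + 0.674520 × 60 = 76° 40.471200′

0° 10.0632′ S, 76° 40.4712′ E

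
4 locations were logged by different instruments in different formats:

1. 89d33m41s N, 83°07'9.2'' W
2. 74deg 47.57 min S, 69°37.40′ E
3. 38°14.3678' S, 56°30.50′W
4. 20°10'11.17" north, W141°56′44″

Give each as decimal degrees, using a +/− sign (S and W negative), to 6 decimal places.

1. 89.561389, -83.119222
2. -74.792833, 69.623333
3. -38.239463, -56.508333
4. 20.169769, -141.945556

Point 1:
  φ: 89° + 33/60 + 41/3600 = 89 + 0.550000 + 0.011389 = 89.5613889
  N → positive
  λ: 7′ + 9.2″ = 7.15333′; 83 + 7.15333/60 = 83.1192222
  W ⇒ negate
Point 2:
  Lat: 47.57′ = 0.792833°; total 74.7928333
  S → negative
  λ: 69 + 37.4/60 = 69.6233333
  E ⇒ keep positive
Point 3:
  Latitude: 14.3678′ = 0.239463°; total 38.2394633
  S ⇒ negate
  Lon: 30.5′ = 0.508333°; total 56.5083333
  W ⇒ negate
Point 4:
  Lat: 20 + 10/60 + 11.17/3600 = 20.1697694
  N → positive
  Longitude: 141° + 56/60 + 44/3600 = 141 + 0.933333 + 0.012222 = 141.9455556
  hemisphere W, so the sign is −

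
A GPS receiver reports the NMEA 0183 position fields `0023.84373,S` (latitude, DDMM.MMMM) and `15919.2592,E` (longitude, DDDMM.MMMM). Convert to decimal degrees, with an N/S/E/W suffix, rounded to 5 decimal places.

Lat: split at 2 digits → 00° and 23.84373′; 0 + 23.84373/60 = 0.397396
Lon: split at 3 digits → 159° and 19.2592′; 159 + 19.2592/60 = 159.320987

0.39740° S, 159.32099° E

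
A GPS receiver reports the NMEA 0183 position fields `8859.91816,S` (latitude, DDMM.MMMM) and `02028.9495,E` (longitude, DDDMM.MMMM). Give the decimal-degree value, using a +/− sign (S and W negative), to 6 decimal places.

φ: split at 2 digits → 88° and 59.91816′; 88 + 59.91816/60 = 88.9986360
S → negative
Longitude: split at 3 digits → 020° and 28.9495′; 20 + 28.9495/60 = 20.4824917
E ⇒ keep positive

-88.998636, 20.482492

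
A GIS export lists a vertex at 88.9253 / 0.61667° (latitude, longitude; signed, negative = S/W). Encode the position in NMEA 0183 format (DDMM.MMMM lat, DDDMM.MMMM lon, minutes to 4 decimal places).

8855.5180,N / 00037.0002,E

Lat: minutes = (88.925300 − 88) × 60 = 55.518000
Lon: fractional part 0.616670 → 37.000200 minutes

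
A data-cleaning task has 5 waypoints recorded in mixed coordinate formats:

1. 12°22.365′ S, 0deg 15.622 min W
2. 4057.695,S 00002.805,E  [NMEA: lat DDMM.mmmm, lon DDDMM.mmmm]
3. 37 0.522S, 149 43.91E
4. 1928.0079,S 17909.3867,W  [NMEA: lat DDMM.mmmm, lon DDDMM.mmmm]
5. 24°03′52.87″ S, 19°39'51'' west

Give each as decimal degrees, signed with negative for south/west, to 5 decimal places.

1. -12.37275, -0.26037
2. -40.96158, 0.04675
3. -37.00870, 149.73183
4. -19.46680, -179.15645
5. -24.06469, -19.66417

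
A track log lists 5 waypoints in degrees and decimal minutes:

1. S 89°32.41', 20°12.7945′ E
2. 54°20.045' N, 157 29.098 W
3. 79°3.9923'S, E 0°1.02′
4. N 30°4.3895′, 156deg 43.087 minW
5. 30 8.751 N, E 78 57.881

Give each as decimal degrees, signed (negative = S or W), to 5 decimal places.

Point 1:
  Lat: 32.41′ = 0.540167°; total 89.540167
  S → negative
  λ: 20 + 12.7945/60 = 20.213242
  E → positive
Point 2:
  φ: 20.045′ = 0.334083°; total 54.334083
  N ⇒ keep positive
  Longitude: 157 + 29.098/60 = 157.484967
  W ⇒ negate
Point 3:
  Lat: 3.9923′ = 0.066538°; total 79.066538
  S ⇒ negate
  Lon: 1.02′ = 0.017000°; total 0.017000
  E ⇒ keep positive
Point 4:
  Latitude: 4.3895′ = 0.073158°; total 30.073158
  N ⇒ keep positive
  Lon: 43.087′ = 0.718117°; total 156.718117
  W → negative
Point 5:
  Lat: 8.751′ = 0.145850°; total 30.145850
  N → positive
  λ: 78 + 57.881/60 = 78.964683
  E ⇒ keep positive

1. -89.54017, 20.21324
2. 54.33408, -157.48497
3. -79.06654, 0.01700
4. 30.07316, -156.71812
5. 30.14585, 78.96468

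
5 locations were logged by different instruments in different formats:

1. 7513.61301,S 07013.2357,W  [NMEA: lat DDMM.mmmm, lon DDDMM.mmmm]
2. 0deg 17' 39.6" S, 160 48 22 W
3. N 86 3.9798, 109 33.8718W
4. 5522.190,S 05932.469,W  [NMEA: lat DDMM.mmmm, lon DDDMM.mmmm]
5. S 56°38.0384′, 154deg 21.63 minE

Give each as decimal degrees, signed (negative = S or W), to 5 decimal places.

1. -75.22688, -70.22060
2. -0.29433, -160.80611
3. 86.06633, -109.56453
4. -55.36983, -59.54115
5. -56.63397, 154.36050

Point 1:
  Latitude: split at 2 digits → 75° and 13.61301′; 75 + 13.61301/60 = 75.226884
  S → negative
  λ: degrees = first 3 digits = 70, minutes = 13.2357; 70 + 13.2357/60 = 70.220595
  W → negative
Point 2:
  Latitude: 0° + 17/60 + 39.6/3600 = 0 + 0.283333 + 0.011000 = 0.294333
  S ⇒ negate
  Lon: 160 + 48/60 + 22/3600 = 160.806111
  W ⇒ negate
Point 3:
  φ: 3.9798′ = 0.066330°; total 86.066330
  N → positive
  λ: 33.8718′ = 0.564530°; total 109.564530
  W ⇒ negate
Point 4:
  Latitude: split at 2 digits → 55° and 22.19′; 55 + 22.19/60 = 55.369833
  hemisphere S, so the sign is −
  Longitude: split at 3 digits → 059° and 32.469′; 59 + 32.469/60 = 59.541150
  hemisphere W, so the sign is −
Point 5:
  Latitude: 56 + 38.0384/60 = 56.633973
  hemisphere S, so the sign is −
  Longitude: 21.63′ = 0.360500°; total 154.360500
  E ⇒ keep positive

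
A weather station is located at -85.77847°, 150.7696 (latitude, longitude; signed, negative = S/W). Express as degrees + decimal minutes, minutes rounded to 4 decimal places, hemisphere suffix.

Latitude is negative → S; |value| = 85.778470
Lat: minutes = (85.778470 − 85) × 60 = 46.708200
λ: fractional part 0.769600 → 46.176000 minutes

85° 46.7082′ S, 150° 46.1760′ E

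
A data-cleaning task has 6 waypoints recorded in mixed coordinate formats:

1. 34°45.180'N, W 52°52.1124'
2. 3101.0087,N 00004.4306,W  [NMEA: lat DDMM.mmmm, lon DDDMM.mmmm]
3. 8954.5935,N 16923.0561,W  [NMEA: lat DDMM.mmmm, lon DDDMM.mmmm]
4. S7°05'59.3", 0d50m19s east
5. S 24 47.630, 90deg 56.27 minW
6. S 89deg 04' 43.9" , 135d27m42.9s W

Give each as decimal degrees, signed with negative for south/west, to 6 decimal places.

Point 1:
  φ: 34 + 45.18/60 = 34.7530000
  N ⇒ keep positive
  Lon: 52 + 52.1124/60 = 52.8685400
  hemisphere W, so the sign is −
Point 2:
  φ: split at 2 digits → 31° and 1.0087′; 31 + 1.0087/60 = 31.0168117
  N → positive
  λ: degrees = first 3 digits = 0, minutes = 4.4306; 0 + 4.4306/60 = 0.0738433
  hemisphere W, so the sign is −
Point 3:
  Latitude: degrees = first 2 digits = 89, minutes = 54.5935; 89 + 54.5935/60 = 89.9098917
  N → positive
  Lon: split at 3 digits → 169° and 23.0561′; 169 + 23.0561/60 = 169.3842683
  hemisphere W, so the sign is −
Point 4:
  φ: 7° + 5/60 + 59.3/3600 = 7 + 0.083333 + 0.016472 = 7.0998056
  S → negative
  Lon: 50′ + 19″ = 50.31667′; 0 + 50.31667/60 = 0.8386111
  E → positive
Point 5:
  φ: 47.63′ = 0.793833°; total 24.7938333
  S ⇒ negate
  Longitude: 56.27′ = 0.937833°; total 90.9378333
  hemisphere W, so the sign is −
Point 6:
  φ: 89° + 4/60 + 43.9/3600 = 89 + 0.066667 + 0.012194 = 89.0788611
  hemisphere S, so the sign is −
  λ: 135° + 27/60 + 42.9/3600 = 135 + 0.450000 + 0.011917 = 135.4619167
  W → negative

1. 34.753000, -52.868540
2. 31.016812, -0.073843
3. 89.909892, -169.384268
4. -7.099806, 0.838611
5. -24.793833, -90.937833
6. -89.078861, -135.461917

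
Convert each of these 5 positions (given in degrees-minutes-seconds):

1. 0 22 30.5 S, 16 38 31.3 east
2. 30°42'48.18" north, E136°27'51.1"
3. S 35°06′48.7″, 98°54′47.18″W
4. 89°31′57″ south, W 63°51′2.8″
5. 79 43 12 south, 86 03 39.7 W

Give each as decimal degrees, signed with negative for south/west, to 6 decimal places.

Point 1:
  Latitude: 0° + 22/60 + 30.5/3600 = 0 + 0.366667 + 0.008472 = 0.3751389
  S → negative
  λ: 38′ + 31.3″ = 38.52167′; 16 + 38.52167/60 = 16.6420278
  E ⇒ keep positive
Point 2:
  Lat: 30 + 42/60 + 48.18/3600 = 30.7133833
  N → positive
  Lon: 136 + 27/60 + 51.1/3600 = 136.4641944
  E → positive
Point 3:
  Lat: 35° + 6/60 + 48.7/3600 = 35 + 0.100000 + 0.013528 = 35.1135278
  S ⇒ negate
  Longitude: 98° + 54/60 + 47.18/3600 = 98 + 0.900000 + 0.013106 = 98.9131056
  W ⇒ negate
Point 4:
  φ: 89° + 31/60 + 57/3600 = 89 + 0.516667 + 0.015833 = 89.5325000
  S ⇒ negate
  Lon: 51′ + 2.8″ = 51.04667′; 63 + 51.04667/60 = 63.8507778
  hemisphere W, so the sign is −
Point 5:
  Lat: 79 + 43/60 + 12/3600 = 79.7200000
  S → negative
  λ: 3′ + 39.7″ = 3.66167′; 86 + 3.66167/60 = 86.0610278
  W ⇒ negate

1. -0.375139, 16.642028
2. 30.713383, 136.464194
3. -35.113528, -98.913106
4. -89.532500, -63.850778
5. -79.720000, -86.061028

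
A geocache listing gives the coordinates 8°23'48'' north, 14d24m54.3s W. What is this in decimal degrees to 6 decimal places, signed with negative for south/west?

8.396667, -14.415083

φ: 23′ + 48″ = 23.80000′; 8 + 23.80000/60 = 8.3966667
N → positive
Longitude: 14° + 24/60 + 54.3/3600 = 14 + 0.400000 + 0.015083 = 14.4150833
W ⇒ negate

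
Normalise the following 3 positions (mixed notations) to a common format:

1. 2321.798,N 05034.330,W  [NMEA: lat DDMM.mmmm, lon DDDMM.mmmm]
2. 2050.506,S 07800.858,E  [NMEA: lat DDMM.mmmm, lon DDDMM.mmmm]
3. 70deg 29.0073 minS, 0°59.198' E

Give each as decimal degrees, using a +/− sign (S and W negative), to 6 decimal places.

Point 1:
  φ: split at 2 digits → 23° and 21.798′; 23 + 21.798/60 = 23.3633000
  N → positive
  Lon: split at 3 digits → 050° and 34.33′; 50 + 34.33/60 = 50.5721667
  W → negative
Point 2:
  Lat: split at 2 digits → 20° and 50.506′; 20 + 50.506/60 = 20.8417667
  S → negative
  Lon: degrees = first 3 digits = 78, minutes = 0.858; 78 + 0.858/60 = 78.0143000
  E ⇒ keep positive
Point 3:
  Latitude: 70 + 29.0073/60 = 70.4834550
  hemisphere S, so the sign is −
  λ: 59.198′ = 0.986633°; total 0.9866333
  E ⇒ keep positive

1. 23.363300, -50.572167
2. -20.841767, 78.014300
3. -70.483455, 0.986633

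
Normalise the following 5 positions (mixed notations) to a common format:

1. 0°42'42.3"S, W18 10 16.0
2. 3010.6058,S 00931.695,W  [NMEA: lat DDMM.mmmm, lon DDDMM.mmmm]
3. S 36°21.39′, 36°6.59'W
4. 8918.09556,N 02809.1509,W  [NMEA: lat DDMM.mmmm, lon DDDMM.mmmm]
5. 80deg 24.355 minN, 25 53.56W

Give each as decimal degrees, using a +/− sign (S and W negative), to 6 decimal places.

Point 1:
  φ: 0° + 42/60 + 42.3/3600 = 0 + 0.700000 + 0.011750 = 0.7117500
  hemisphere S, so the sign is −
  Longitude: 18° + 10/60 + 16/3600 = 18 + 0.166667 + 0.004444 = 18.1711111
  W ⇒ negate
Point 2:
  φ: degrees = first 2 digits = 30, minutes = 10.6058; 30 + 10.6058/60 = 30.1767633
  S ⇒ negate
  λ: degrees = first 3 digits = 9, minutes = 31.695; 9 + 31.695/60 = 9.5282500
  W → negative
Point 3:
  φ: 36 + 21.39/60 = 36.3565000
  S ⇒ negate
  λ: 6.59′ = 0.109833°; total 36.1098333
  W → negative
Point 4:
  φ: degrees = first 2 digits = 89, minutes = 18.09556; 89 + 18.09556/60 = 89.3015927
  N → positive
  Longitude: degrees = first 3 digits = 28, minutes = 9.1509; 28 + 9.1509/60 = 28.1525150
  W → negative
Point 5:
  φ: 80 + 24.355/60 = 80.4059167
  N → positive
  λ: 53.56′ = 0.892667°; total 25.8926667
  W → negative

1. -0.711750, -18.171111
2. -30.176763, -9.528250
3. -36.356500, -36.109833
4. 89.301593, -28.152515
5. 80.405917, -25.892667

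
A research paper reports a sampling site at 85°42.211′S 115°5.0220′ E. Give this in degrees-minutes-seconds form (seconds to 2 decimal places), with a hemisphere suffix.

Lat: 42.21100′ → 42′ and 0.21100 × 60 = 12.6600″
λ: fractional minutes 0.02200 × 60 = 1.3200″

85°42′12.66″ S, 115°05′1.32″ E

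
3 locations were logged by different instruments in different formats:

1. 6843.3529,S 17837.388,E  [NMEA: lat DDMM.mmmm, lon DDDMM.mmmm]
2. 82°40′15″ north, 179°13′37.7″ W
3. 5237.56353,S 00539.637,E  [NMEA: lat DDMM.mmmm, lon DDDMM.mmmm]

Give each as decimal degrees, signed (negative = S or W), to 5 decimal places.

1. -68.72255, 178.62313
2. 82.67083, -179.22714
3. -52.62606, 5.66062

Point 1:
  Latitude: degrees = first 2 digits = 68, minutes = 43.3529; 68 + 43.3529/60 = 68.722548
  S ⇒ negate
  Lon: split at 3 digits → 178° and 37.388′; 178 + 37.388/60 = 178.623133
  E ⇒ keep positive
Point 2:
  Latitude: 82° + 40/60 + 15/3600 = 82 + 0.666667 + 0.004167 = 82.670833
  N ⇒ keep positive
  Lon: 179 + 13/60 + 37.7/3600 = 179.227139
  W → negative
Point 3:
  φ: split at 2 digits → 52° and 37.56353′; 52 + 37.56353/60 = 52.626059
  hemisphere S, so the sign is −
  Lon: degrees = first 3 digits = 5, minutes = 39.637; 5 + 39.637/60 = 5.660617
  E ⇒ keep positive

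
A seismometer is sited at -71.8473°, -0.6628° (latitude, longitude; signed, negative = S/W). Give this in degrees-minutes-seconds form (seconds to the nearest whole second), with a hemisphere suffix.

71°50′50″ S, 0°39′46″ W

Latitude is negative → S; |value| = 71.847300
φ: whole degrees 71; 50.83800′ → 50′ and 50.28″
Longitude is negative → W; |value| = 0.662800
λ: 0.662800° → 39.76800′; 0.76800 × 60 = 46.08″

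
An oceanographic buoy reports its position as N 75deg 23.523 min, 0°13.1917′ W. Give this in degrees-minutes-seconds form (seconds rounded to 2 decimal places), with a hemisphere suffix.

75°23′31.38″ N, 0°13′11.50″ W

Latitude: 23.52300′ → 23′ and 0.52300 × 60 = 31.3800″
λ: 13.19170′ → 13′ and 0.19170 × 60 = 11.5020″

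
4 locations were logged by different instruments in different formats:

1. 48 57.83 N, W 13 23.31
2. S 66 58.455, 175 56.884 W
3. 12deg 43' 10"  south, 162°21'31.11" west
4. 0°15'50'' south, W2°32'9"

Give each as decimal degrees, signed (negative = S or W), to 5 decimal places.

1. 48.96383, -13.38850
2. -66.97425, -175.94807
3. -12.71944, -162.35864
4. -0.26389, -2.53583

Point 1:
  φ: 48 + 57.83/60 = 48.963833
  N ⇒ keep positive
  Longitude: 23.31′ = 0.388500°; total 13.388500
  W ⇒ negate
Point 2:
  φ: 58.455′ = 0.974250°; total 66.974250
  S → negative
  Lon: 175 + 56.884/60 = 175.948067
  W → negative
Point 3:
  Latitude: 12° + 43/60 + 10/3600 = 12 + 0.716667 + 0.002778 = 12.719444
  S → negative
  Lon: 162 + 21/60 + 31.11/3600 = 162.358642
  W → negative
Point 4:
  Lat: 0° + 15/60 + 50/3600 = 0 + 0.250000 + 0.013889 = 0.263889
  S ⇒ negate
  Longitude: 32′ + 9″ = 32.15000′; 2 + 32.15000/60 = 2.535833
  hemisphere W, so the sign is −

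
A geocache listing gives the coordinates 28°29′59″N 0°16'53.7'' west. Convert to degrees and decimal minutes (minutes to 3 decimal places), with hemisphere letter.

28° 29.983′ N, 0° 16.895′ W

φ: seconds/60 = 0.98333; minutes = 29 + 0.98333 = 29.98333
Lon: 16 + 53.7/60 = 16.89500′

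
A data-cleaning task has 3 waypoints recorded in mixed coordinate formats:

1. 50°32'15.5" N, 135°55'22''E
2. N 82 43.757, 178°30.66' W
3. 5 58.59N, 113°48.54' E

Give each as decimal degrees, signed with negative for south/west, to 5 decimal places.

Point 1:
  φ: 32′ + 15.5″ = 32.25833′; 50 + 32.25833/60 = 50.537639
  N ⇒ keep positive
  Longitude: 135° + 55/60 + 22/3600 = 135 + 0.916667 + 0.006111 = 135.922778
  E → positive
Point 2:
  Lat: 43.757′ = 0.729283°; total 82.729283
  N → positive
  λ: 30.66′ = 0.511000°; total 178.511000
  W ⇒ negate
Point 3:
  Latitude: 5 + 58.59/60 = 5.976500
  N ⇒ keep positive
  Lon: 113 + 48.54/60 = 113.809000
  E → positive

1. 50.53764, 135.92278
2. 82.72928, -178.51100
3. 5.97650, 113.80900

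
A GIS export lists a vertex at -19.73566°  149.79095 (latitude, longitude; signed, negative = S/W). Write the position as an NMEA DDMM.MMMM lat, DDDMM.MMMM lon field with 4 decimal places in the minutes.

Latitude is negative → S; |value| = 19.735660
φ: minutes = (19.735660 − 19) × 60 = 44.139600
λ: 149° + 0.790950 × 60 = 149° 47.457000′

1944.1396,S / 14947.4570,E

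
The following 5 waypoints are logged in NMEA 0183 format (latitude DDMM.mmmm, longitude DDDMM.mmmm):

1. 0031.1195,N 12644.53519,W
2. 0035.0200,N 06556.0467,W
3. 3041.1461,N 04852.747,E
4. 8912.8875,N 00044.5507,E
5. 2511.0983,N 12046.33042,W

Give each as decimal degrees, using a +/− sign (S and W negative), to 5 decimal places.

1. 0.51866, -126.74225
2. 0.58367, -65.93411
3. 30.68577, 48.87912
4. 89.21479, 0.74251
5. 25.18497, -120.77217

Point 1:
  φ: degrees = first 2 digits = 0, minutes = 31.1195; 0 + 31.1195/60 = 0.518658
  N ⇒ keep positive
  Lon: split at 3 digits → 126° and 44.53519′; 126 + 44.53519/60 = 126.742253
  hemisphere W, so the sign is −
Point 2:
  φ: degrees = first 2 digits = 0, minutes = 35.02; 0 + 35.02/60 = 0.583667
  N ⇒ keep positive
  Longitude: split at 3 digits → 065° and 56.0467′; 65 + 56.0467/60 = 65.934112
  hemisphere W, so the sign is −
Point 3:
  Latitude: split at 2 digits → 30° and 41.1461′; 30 + 41.1461/60 = 30.685768
  N → positive
  λ: degrees = first 3 digits = 48, minutes = 52.747; 48 + 52.747/60 = 48.879117
  E ⇒ keep positive
Point 4:
  φ: degrees = first 2 digits = 89, minutes = 12.8875; 89 + 12.8875/60 = 89.214792
  N ⇒ keep positive
  λ: degrees = first 3 digits = 0, minutes = 44.5507; 0 + 44.5507/60 = 0.742512
  E → positive
Point 5:
  Latitude: split at 2 digits → 25° and 11.0983′; 25 + 11.0983/60 = 25.184972
  N → positive
  Lon: degrees = first 3 digits = 120, minutes = 46.33042; 120 + 46.33042/60 = 120.772174
  W ⇒ negate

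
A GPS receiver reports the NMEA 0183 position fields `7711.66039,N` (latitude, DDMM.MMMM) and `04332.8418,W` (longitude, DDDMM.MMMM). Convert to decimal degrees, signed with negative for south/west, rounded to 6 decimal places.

77.194340, -43.547363

Latitude: split at 2 digits → 77° and 11.66039′; 77 + 11.66039/60 = 77.1943398
N ⇒ keep positive
λ: split at 3 digits → 043° and 32.8418′; 43 + 32.8418/60 = 43.5473633
hemisphere W, so the sign is −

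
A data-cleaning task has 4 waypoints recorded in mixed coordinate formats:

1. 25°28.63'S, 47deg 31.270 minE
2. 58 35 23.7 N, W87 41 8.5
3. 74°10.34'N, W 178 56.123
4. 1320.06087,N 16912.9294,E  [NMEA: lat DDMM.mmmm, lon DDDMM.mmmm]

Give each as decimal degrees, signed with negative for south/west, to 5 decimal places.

Point 1:
  φ: 25 + 28.63/60 = 25.477167
  hemisphere S, so the sign is −
  Longitude: 47 + 31.27/60 = 47.521167
  E ⇒ keep positive
Point 2:
  Latitude: 58° + 35/60 + 23.7/3600 = 58 + 0.583333 + 0.006583 = 58.589917
  N ⇒ keep positive
  Longitude: 41′ + 8.5″ = 41.14167′; 87 + 41.14167/60 = 87.685694
  hemisphere W, so the sign is −
Point 3:
  Lat: 10.34′ = 0.172333°; total 74.172333
  N ⇒ keep positive
  Longitude: 178 + 56.123/60 = 178.935383
  hemisphere W, so the sign is −
Point 4:
  φ: degrees = first 2 digits = 13, minutes = 20.06087; 13 + 20.06087/60 = 13.334348
  N → positive
  Longitude: split at 3 digits → 169° and 12.9294′; 169 + 12.9294/60 = 169.215490
  E ⇒ keep positive

1. -25.47717, 47.52117
2. 58.58992, -87.68569
3. 74.17233, -178.93538
4. 13.33435, 169.21549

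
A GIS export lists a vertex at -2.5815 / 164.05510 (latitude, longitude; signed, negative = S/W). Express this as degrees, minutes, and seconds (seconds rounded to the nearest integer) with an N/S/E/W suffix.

2°34′53″ S, 164°03′18″ E

Latitude is negative → S; |value| = 2.581500
Latitude: 0.581500° → 34.89000′; 0.89000 × 60 = 53.40″
Longitude: 0.055100 × 60 = 3.30600′ → 3′, remainder × 60 = 18.36″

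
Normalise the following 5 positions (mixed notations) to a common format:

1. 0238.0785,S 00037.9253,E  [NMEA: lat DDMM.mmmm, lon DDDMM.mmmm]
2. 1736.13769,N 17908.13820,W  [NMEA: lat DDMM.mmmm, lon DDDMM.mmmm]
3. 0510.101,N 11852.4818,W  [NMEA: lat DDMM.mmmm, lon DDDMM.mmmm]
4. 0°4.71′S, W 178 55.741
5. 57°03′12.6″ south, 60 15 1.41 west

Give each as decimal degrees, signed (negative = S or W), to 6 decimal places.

1. -2.634642, 0.632088
2. 17.602295, -179.135637
3. 5.168350, -118.874697
4. -0.078500, -178.929017
5. -57.053500, -60.250392

Point 1:
  Latitude: split at 2 digits → 02° and 38.0785′; 2 + 38.0785/60 = 2.6346417
  hemisphere S, so the sign is −
  Longitude: split at 3 digits → 000° and 37.9253′; 0 + 37.9253/60 = 0.6320883
  E ⇒ keep positive
Point 2:
  Lat: split at 2 digits → 17° and 36.13769′; 17 + 36.13769/60 = 17.6022948
  N ⇒ keep positive
  λ: split at 3 digits → 179° and 8.1382′; 179 + 8.1382/60 = 179.1356367
  hemisphere W, so the sign is −
Point 3:
  Latitude: split at 2 digits → 05° and 10.101′; 5 + 10.101/60 = 5.1683500
  N ⇒ keep positive
  Longitude: split at 3 digits → 118° and 52.4818′; 118 + 52.4818/60 = 118.8746967
  W → negative
Point 4:
  Lat: 4.71′ = 0.078500°; total 0.0785000
  S ⇒ negate
  Longitude: 55.741′ = 0.929017°; total 178.9290167
  W → negative
Point 5:
  Latitude: 57 + 3/60 + 12.6/3600 = 57.0535000
  S → negative
  Lon: 60 + 15/60 + 1.41/3600 = 60.2503917
  hemisphere W, so the sign is −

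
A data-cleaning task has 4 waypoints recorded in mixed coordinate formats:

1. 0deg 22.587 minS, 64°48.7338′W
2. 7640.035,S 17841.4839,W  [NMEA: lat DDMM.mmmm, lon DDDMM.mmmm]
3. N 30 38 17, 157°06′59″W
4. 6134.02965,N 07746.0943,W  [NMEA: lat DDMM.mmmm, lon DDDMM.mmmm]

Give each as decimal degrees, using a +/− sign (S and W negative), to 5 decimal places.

Point 1:
  Lat: 0 + 22.587/60 = 0.376450
  hemisphere S, so the sign is −
  Lon: 48.7338′ = 0.812230°; total 64.812230
  W → negative
Point 2:
  φ: degrees = first 2 digits = 76, minutes = 40.035; 76 + 40.035/60 = 76.667250
  hemisphere S, so the sign is −
  Longitude: split at 3 digits → 178° and 41.4839′; 178 + 41.4839/60 = 178.691398
  W → negative
Point 3:
  Lat: 30 + 38/60 + 17/3600 = 30.638056
  N ⇒ keep positive
  Longitude: 157 + 6/60 + 59/3600 = 157.116389
  W → negative
Point 4:
  Lat: split at 2 digits → 61° and 34.02965′; 61 + 34.02965/60 = 61.567161
  N ⇒ keep positive
  Longitude: split at 3 digits → 077° and 46.0943′; 77 + 46.0943/60 = 77.768238
  W → negative

1. -0.37645, -64.81223
2. -76.66725, -178.69140
3. 30.63806, -157.11639
4. 61.56716, -77.76824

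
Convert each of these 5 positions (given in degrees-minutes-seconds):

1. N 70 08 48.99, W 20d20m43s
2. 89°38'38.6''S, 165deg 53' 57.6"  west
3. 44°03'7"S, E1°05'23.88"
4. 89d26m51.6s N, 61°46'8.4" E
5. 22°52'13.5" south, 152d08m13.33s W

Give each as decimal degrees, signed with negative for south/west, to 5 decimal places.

Point 1:
  Lat: 70° + 8/60 + 48.99/3600 = 70 + 0.133333 + 0.013608 = 70.146942
  N ⇒ keep positive
  Lon: 20° + 20/60 + 43/3600 = 20 + 0.333333 + 0.011944 = 20.345278
  hemisphere W, so the sign is −
Point 2:
  Lat: 89 + 38/60 + 38.6/3600 = 89.644056
  S ⇒ negate
  Longitude: 165° + 53/60 + 57.6/3600 = 165 + 0.883333 + 0.016000 = 165.899333
  W → negative
Point 3:
  Latitude: 3′ + 7″ = 3.11667′; 44 + 3.11667/60 = 44.051944
  hemisphere S, so the sign is −
  Lon: 1° + 5/60 + 23.88/3600 = 1 + 0.083333 + 0.006633 = 1.089967
  E ⇒ keep positive
Point 4:
  Lat: 26′ + 51.6″ = 26.86000′; 89 + 26.86000/60 = 89.447667
  N ⇒ keep positive
  Longitude: 61 + 46/60 + 8.4/3600 = 61.769000
  E ⇒ keep positive
Point 5:
  Latitude: 52′ + 13.5″ = 52.22500′; 22 + 52.22500/60 = 22.870417
  hemisphere S, so the sign is −
  Lon: 8′ + 13.33″ = 8.22217′; 152 + 8.22217/60 = 152.137036
  hemisphere W, so the sign is −

1. 70.14694, -20.34528
2. -89.64406, -165.89933
3. -44.05194, 1.08997
4. 89.44767, 61.76900
5. -22.87042, -152.13704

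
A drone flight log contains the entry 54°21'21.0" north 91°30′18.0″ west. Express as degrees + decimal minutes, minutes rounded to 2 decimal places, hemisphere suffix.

54° 21.35′ N, 91° 30.30′ W

φ: seconds/60 = 0.35000; minutes = 21 + 0.35000 = 21.3500
Lon: 30 + 18/60 = 30.3000′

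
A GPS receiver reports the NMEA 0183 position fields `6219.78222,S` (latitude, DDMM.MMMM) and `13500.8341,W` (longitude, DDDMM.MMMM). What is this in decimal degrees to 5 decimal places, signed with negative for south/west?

-62.32970, -135.01390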